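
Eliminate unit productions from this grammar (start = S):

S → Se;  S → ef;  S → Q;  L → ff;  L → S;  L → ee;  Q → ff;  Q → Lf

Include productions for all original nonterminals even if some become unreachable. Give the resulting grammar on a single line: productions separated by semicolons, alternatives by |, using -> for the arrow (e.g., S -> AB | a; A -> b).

S -> Lf | Se | ef | ff; L -> Lf | Se | ee | ef | ff; Q -> Lf | ff

Unit productions: L->S, S->Q.
Unit pairs (A ⇒* B via units): (L,Q), (L,S), (S,Q).
S: inherits non-unit rules of {Q, S} → Lf | Se | ef | ff.
L: inherits non-unit rules of {L, Q, S} → Lf | Se | ee | ef | ff.
Q: inherits non-unit rules of {Q} → Lf | ff.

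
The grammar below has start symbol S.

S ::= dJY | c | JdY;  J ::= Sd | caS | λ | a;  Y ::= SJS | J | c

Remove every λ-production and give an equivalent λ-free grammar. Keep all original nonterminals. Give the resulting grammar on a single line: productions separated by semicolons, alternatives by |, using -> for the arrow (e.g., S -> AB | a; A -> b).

S -> c | d | Jd | dJ | dY | JdY | dJY; J -> a | Sd | caS; Y -> J | c | SS | SJS

Nullable set: {J, Y}.
S -> JdY: J, Y nullable, giving Jd | JdY | d | dY.
S -> dJY: J, Y nullable, giving d | dJ | dJY | dY.
Drop J -> λ.
Y -> J: J nullable, giving J.
Y -> SJS: J nullable, giving SJS | SS.
Unchanged (no nullable symbols): S -> c; J -> Sd; J -> a; J -> caS; Y -> c.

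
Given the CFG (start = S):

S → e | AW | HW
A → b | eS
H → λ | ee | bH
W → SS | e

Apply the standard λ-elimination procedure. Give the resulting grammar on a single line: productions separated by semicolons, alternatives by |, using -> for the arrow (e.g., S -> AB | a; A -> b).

S -> W | e | AW | HW; A -> b | eS; H -> b | bH | ee; W -> e | SS

Nullable set: {H}.
S -> HW: H nullable, giving HW | W.
Drop H -> λ.
H -> bH: H nullable, giving b | bH.
Unchanged (no nullable symbols): S -> AW; S -> e; A -> b; A -> eS; H -> ee; W -> SS; W -> e.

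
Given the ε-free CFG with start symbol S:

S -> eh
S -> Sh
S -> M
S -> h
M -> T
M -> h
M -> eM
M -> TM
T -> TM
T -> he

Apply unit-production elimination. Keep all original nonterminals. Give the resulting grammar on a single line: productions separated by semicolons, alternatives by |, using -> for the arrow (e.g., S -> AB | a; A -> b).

Unit productions: M->T, S->M.
Unit pairs (A ⇒* B via units): (M,T), (S,M), (S,T).
S: inherits non-unit rules of {M, S, T} → Sh | TM | eM | eh | h | he.
M: inherits non-unit rules of {M, T} → TM | eM | h | he.
T: inherits non-unit rules of {T} → TM | he.

S -> h | Sh | TM | eM | eh | he; M -> h | TM | eM | he; T -> TM | he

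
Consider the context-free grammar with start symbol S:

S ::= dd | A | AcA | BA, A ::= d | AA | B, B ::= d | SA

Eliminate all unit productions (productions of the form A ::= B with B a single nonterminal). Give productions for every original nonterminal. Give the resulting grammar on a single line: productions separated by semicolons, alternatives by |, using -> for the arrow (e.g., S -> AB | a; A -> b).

Unit productions: A->B, S->A.
Unit pairs (A ⇒* B via units): (A,B), (S,A), (S,B).
S: inherits non-unit rules of {A, B, S} → AA | AcA | BA | SA | d | dd.
A: inherits non-unit rules of {A, B} → AA | SA | d.
B: inherits non-unit rules of {B} → SA | d.

S -> d | AA | BA | SA | dd | AcA; A -> d | AA | SA; B -> d | SA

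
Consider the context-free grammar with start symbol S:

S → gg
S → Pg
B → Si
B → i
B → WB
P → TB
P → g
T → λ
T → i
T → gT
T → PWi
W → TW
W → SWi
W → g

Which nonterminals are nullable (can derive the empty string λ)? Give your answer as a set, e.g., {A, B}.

{T}

Directly nullable (have an ε-rule): {T}.
Not nullable: B, P, S, W — each has a terminal in every rule's right-hand side or depends on a non-nullable symbol.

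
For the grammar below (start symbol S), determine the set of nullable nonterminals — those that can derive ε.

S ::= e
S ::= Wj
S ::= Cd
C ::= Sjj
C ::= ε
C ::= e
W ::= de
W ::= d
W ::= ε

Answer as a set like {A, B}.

Directly nullable (have an ε-rule): {C, W}.
Not nullable: S — each has a terminal in every rule's right-hand side or depends on a non-nullable symbol.

{C, W}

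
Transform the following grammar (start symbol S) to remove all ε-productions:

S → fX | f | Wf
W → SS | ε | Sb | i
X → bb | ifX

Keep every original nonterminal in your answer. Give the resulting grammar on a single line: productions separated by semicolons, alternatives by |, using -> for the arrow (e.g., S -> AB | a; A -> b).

S -> f | Wf | fX; W -> i | SS | Sb; X -> bb | ifX

Nullable set: {W}.
S -> Wf: W nullable, giving Wf | f.
Drop W -> ε.
Unchanged (no nullable symbols): S -> f; S -> fX; W -> SS; W -> Sb; W -> i; X -> bb; X -> ifX.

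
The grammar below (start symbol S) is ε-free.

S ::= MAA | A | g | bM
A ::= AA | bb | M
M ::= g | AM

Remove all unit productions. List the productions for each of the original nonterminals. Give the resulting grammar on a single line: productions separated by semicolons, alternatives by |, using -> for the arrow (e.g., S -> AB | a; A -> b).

Unit productions: A->M, S->A.
Unit pairs (A ⇒* B via units): (A,M), (S,A), (S,M).
S: inherits non-unit rules of {A, M, S} → AA | AM | MAA | bM | bb | g.
A: inherits non-unit rules of {A, M} → AA | AM | bb | g.
M: inherits non-unit rules of {M} → AM | g.

S -> g | AA | AM | bM | bb | MAA; A -> g | AA | AM | bb; M -> g | AM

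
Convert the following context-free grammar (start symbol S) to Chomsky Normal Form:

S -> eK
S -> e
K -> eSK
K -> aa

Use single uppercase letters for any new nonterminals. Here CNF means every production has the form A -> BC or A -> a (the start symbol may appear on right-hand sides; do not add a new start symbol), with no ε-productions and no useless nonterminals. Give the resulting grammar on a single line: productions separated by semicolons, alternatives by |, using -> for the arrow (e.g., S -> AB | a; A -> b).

No ε-productions.
No unit productions to eliminate.
TERM: introduce A -> a, B -> e and substitute in every rule of length ≥2.
BIN: K -> BSK becomes K -> BC, C -> SK.

S -> e | BK; A -> a; B -> e; C -> SK; K -> AA | BC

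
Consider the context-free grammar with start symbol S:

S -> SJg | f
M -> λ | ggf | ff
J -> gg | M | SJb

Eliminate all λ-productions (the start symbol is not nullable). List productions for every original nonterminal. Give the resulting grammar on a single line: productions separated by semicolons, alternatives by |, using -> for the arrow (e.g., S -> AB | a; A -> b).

Nullable set: {J, M}.
S -> SJg: J nullable, giving SJg | Sg.
J -> M: M nullable, giving M.
J -> SJb: J nullable, giving SJb | Sb.
Drop M -> λ.
Unchanged (no nullable symbols): S -> f; J -> gg; M -> ff; M -> ggf.

S -> f | Sg | SJg; J -> M | Sb | gg | SJb; M -> ff | ggf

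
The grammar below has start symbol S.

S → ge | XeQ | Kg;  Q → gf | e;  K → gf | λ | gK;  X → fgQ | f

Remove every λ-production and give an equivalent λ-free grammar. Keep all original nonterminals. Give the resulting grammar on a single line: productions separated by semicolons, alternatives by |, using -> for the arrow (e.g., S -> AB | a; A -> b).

Nullable set: {K}.
S -> Kg: K nullable, giving Kg | g.
Drop K -> λ.
K -> gK: K nullable, giving g | gK.
Unchanged (no nullable symbols): S -> XeQ; S -> ge; K -> gf; Q -> e; Q -> gf; X -> f; X -> fgQ.

S -> g | Kg | ge | XeQ; K -> g | gK | gf; Q -> e | gf; X -> f | fgQ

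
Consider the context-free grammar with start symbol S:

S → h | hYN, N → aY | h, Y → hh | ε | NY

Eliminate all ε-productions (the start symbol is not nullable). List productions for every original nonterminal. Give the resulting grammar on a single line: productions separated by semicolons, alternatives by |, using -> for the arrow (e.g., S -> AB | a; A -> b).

Nullable set: {Y}.
S -> hYN: Y nullable, giving hN | hYN.
N -> aY: Y nullable, giving a | aY.
Drop Y -> ε.
Y -> NY: Y nullable, giving N | NY.
Unchanged (no nullable symbols): S -> h; N -> h; Y -> hh.

S -> h | hN | hYN; N -> a | h | aY; Y -> N | NY | hh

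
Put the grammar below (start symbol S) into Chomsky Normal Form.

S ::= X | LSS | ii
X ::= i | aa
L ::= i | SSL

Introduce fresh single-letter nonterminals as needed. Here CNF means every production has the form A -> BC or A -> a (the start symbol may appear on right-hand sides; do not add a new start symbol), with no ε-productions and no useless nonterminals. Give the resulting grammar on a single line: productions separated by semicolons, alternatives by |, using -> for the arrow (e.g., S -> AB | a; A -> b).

S -> i | AA | BB | LD; A -> a; B -> i; C -> SL; D -> SS; L -> i | SC

No ε-productions.
After unit-elimination: S -> i | aa | ii | LSS; L -> i | SSL; X -> i | aa.
TERM: introduce A -> a, B -> i and substitute in every rule of length ≥2.
BIN: L -> SSL becomes L -> SC, C -> SL; S -> LSS becomes S -> LD, D -> SS.
Drop unreachable/unproductive: X.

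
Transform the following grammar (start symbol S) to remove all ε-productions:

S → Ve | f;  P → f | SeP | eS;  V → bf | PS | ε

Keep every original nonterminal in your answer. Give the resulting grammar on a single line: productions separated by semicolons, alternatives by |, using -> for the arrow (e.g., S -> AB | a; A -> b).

Nullable set: {V}.
S -> Ve: V nullable, giving Ve | e.
Drop V -> ε.
Unchanged (no nullable symbols): S -> f; P -> SeP; P -> eS; P -> f; V -> PS; V -> bf.

S -> e | f | Ve; P -> f | eS | SeP; V -> PS | bf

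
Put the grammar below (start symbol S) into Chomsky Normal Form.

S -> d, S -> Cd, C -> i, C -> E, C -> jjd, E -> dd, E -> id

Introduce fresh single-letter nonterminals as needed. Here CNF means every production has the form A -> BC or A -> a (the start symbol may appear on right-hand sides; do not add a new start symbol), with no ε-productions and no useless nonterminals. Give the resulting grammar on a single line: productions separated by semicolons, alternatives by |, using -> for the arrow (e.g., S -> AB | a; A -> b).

No ε-productions.
After unit-elimination: S -> d | Cd; C -> i | dd | id | jjd; E -> dd | id.
TERM: introduce A -> d, B -> i, D -> j and substitute in every rule of length ≥2.
BIN: C -> DDA becomes C -> DF, F -> DA.
Drop unreachable/unproductive: E.

S -> d | CA; A -> d; B -> i; C -> i | AA | BA | DF; D -> j; F -> DA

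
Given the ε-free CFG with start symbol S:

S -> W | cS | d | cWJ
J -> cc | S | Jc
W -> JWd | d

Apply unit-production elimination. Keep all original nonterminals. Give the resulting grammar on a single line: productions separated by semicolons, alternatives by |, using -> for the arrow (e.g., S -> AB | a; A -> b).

Unit productions: J->S, S->W.
Unit pairs (A ⇒* B via units): (J,S), (J,W), (S,W).
S: inherits non-unit rules of {S, W} → JWd | cS | cWJ | d.
J: inherits non-unit rules of {J, S, W} → JWd | Jc | cS | cWJ | cc | d.
W: inherits non-unit rules of {W} → JWd | d.

S -> d | cS | JWd | cWJ; J -> d | Jc | cS | cc | JWd | cWJ; W -> d | JWd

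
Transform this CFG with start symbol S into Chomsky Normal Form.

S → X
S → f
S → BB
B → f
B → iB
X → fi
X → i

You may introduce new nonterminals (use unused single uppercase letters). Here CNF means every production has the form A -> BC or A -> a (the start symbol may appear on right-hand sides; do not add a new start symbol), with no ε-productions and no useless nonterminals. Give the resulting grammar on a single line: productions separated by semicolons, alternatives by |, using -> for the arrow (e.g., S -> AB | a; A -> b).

No ε-productions.
After unit-elimination: S -> f | i | BB | fi; B -> f | iB; X -> i | fi.
TERM: introduce C -> f, A -> i and substitute in every rule of length ≥2.
Drop unreachable/unproductive: X.

S -> f | i | BB | CA; A -> i; B -> f | AB; C -> f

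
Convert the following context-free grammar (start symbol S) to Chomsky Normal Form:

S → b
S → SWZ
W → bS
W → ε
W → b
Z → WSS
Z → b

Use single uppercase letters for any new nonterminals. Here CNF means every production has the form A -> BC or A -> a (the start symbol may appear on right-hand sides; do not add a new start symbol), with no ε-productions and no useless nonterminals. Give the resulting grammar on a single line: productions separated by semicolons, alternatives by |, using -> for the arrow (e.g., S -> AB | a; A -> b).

Nullable: {W}; after ε-elimination: S -> b | SZ | SWZ; W -> b | bS; Z -> b | SS | WSS.
No unit productions to eliminate.
TERM: introduce A -> b and substitute in every rule of length ≥2.
BIN: S -> SWZ becomes S -> SB, B -> WZ; Z -> WSS becomes Z -> WC, C -> SS.

S -> b | SB | SZ; A -> b; B -> WZ; C -> SS; W -> b | AS; Z -> b | SS | WC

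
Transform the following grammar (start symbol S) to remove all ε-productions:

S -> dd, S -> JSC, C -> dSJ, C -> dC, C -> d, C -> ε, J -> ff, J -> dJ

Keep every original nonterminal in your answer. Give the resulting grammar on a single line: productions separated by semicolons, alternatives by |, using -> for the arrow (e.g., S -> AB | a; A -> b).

S -> JS | dd | JSC; C -> d | dC | dSJ; J -> dJ | ff

Nullable set: {C}.
S -> JSC: C nullable, giving JS | JSC.
Drop C -> ε.
C -> dC: C nullable, giving d | dC.
Unchanged (no nullable symbols): S -> dd; C -> d; C -> dSJ; J -> dJ; J -> ff.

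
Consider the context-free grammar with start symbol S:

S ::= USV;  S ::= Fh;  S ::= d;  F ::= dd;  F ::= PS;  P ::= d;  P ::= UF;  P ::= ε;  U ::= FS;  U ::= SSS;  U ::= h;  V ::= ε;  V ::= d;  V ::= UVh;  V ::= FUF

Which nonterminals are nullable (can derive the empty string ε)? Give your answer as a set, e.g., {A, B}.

{P, V}

Directly nullable (have an ε-rule): {P, V}.
Not nullable: F, S, U — each has a terminal in every rule's right-hand side or depends on a non-nullable symbol.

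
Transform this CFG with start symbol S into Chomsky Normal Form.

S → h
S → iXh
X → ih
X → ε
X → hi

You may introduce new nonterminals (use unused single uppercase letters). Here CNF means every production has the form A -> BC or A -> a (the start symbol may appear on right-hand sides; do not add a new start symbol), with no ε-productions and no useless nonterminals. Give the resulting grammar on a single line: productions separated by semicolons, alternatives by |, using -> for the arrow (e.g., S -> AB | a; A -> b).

S -> h | AB | AC; A -> i; B -> h; C -> XB; X -> AB | BA

Nullable: {X}; after ε-elimination: S -> h | ih | iXh; X -> hi | ih.
No unit productions to eliminate.
TERM: introduce B -> h, A -> i and substitute in every rule of length ≥2.
BIN: S -> AXB becomes S -> AC, C -> XB.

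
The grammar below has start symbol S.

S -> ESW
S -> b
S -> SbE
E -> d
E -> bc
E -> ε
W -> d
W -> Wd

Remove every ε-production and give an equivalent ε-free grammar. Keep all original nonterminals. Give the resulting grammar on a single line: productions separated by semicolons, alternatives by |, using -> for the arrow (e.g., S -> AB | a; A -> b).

Nullable set: {E}.
S -> ESW: E nullable, giving ESW | SW.
S -> SbE: E nullable, giving Sb | SbE.
Drop E -> ε.
Unchanged (no nullable symbols): S -> b; E -> bc; E -> d; W -> Wd; W -> d.

S -> b | SW | Sb | ESW | SbE; E -> d | bc; W -> d | Wd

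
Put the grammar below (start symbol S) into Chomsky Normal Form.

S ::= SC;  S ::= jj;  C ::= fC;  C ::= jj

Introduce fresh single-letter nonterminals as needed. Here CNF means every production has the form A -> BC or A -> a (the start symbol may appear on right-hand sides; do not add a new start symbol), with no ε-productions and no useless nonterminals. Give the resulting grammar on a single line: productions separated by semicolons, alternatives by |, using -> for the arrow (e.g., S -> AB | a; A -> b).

S -> BB | SC; A -> f; B -> j; C -> AC | BB

No ε-productions.
No unit productions to eliminate.
TERM: introduce A -> f, B -> j and substitute in every rule of length ≥2.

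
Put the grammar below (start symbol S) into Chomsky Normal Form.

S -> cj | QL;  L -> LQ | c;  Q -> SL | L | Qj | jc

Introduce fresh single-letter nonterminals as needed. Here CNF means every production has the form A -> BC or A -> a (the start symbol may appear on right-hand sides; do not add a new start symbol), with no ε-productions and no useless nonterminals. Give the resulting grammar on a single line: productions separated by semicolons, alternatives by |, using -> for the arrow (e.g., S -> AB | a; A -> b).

No ε-productions.
After unit-elimination: S -> QL | cj; L -> c | LQ; Q -> c | LQ | Qj | SL | jc.
TERM: introduce B -> c, A -> j and substitute in every rule of length ≥2.

S -> BA | QL; A -> j; B -> c; L -> c | LQ; Q -> c | AB | LQ | QA | SL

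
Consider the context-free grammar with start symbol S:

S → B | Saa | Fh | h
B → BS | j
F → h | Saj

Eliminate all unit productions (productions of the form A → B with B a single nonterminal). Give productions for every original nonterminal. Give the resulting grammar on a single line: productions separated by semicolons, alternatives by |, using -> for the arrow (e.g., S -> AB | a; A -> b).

S -> h | j | BS | Fh | Saa; B -> j | BS; F -> h | Saj

Unit productions: S->B.
Unit pairs (A ⇒* B via units): (S,B).
S: inherits non-unit rules of {B, S} → BS | Fh | Saa | h | j.
B: inherits non-unit rules of {B} → BS | j.
F: inherits non-unit rules of {F} → Saj | h.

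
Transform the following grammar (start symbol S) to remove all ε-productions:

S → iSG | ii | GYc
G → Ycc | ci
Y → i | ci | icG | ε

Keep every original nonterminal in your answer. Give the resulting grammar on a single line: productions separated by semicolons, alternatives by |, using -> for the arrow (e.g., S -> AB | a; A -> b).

Nullable set: {Y}.
S -> GYc: Y nullable, giving GYc | Gc.
G -> Ycc: Y nullable, giving Ycc | cc.
Drop Y -> ε.
Unchanged (no nullable symbols): S -> iSG; S -> ii; G -> ci; Y -> ci; Y -> i; Y -> icG.

S -> Gc | ii | GYc | iSG; G -> cc | ci | Ycc; Y -> i | ci | icG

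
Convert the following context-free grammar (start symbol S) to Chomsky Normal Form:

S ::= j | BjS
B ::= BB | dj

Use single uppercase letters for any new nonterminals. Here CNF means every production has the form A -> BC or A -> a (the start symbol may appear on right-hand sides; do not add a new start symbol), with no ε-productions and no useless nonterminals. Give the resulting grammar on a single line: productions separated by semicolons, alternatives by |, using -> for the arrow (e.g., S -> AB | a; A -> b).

No ε-productions.
No unit productions to eliminate.
TERM: introduce A -> d, C -> j and substitute in every rule of length ≥2.
BIN: S -> BCS becomes S -> BD, D -> CS.

S -> j | BD; A -> d; B -> AC | BB; C -> j; D -> CS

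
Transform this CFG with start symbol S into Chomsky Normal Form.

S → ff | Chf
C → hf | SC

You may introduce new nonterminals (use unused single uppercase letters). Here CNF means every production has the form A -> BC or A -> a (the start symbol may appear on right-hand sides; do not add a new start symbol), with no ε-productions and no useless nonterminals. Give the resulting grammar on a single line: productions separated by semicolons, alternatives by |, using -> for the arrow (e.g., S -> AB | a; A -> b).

S -> BB | CD; A -> h; B -> f; C -> AB | SC; D -> AB

No ε-productions.
No unit productions to eliminate.
TERM: introduce B -> f, A -> h and substitute in every rule of length ≥2.
BIN: S -> CAB becomes S -> CD, D -> AB.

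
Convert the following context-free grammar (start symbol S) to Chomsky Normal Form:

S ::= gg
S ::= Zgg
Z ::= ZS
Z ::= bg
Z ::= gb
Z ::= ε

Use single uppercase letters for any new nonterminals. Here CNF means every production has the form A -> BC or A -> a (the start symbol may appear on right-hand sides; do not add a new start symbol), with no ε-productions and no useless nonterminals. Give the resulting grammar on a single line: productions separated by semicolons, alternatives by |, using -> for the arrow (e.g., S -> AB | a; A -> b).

Nullable: {Z}; after ε-elimination: S -> gg | Zgg; Z -> S | ZS | bg | gb.
After unit-elimination: S -> gg | Zgg; Z -> ZS | bg | gb | gg | Zgg.
TERM: introduce B -> b, A -> g and substitute in every rule of length ≥2.
BIN: S -> ZAA becomes S -> ZC, C -> AA; Z -> ZAA becomes Z -> ZD, D -> AA.

S -> AA | ZC; A -> g; B -> b; C -> AA; D -> AA; Z -> AA | AB | BA | ZD | ZS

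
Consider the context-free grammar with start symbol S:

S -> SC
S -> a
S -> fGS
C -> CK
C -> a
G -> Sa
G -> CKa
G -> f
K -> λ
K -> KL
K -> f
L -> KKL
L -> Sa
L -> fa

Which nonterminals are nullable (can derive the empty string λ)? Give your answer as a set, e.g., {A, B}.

{K}

Directly nullable (have an ε-rule): {K}.
Not nullable: C, G, L, S — each has a terminal in every rule's right-hand side or depends on a non-nullable symbol.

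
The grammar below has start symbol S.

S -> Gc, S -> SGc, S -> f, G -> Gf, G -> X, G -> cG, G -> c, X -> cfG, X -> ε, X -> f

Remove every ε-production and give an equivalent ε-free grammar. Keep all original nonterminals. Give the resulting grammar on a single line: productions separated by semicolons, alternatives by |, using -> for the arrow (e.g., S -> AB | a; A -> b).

S -> c | f | Gc | Sc | SGc; G -> X | c | f | Gf | cG; X -> f | cf | cfG

Nullable set: {G, X}.
S -> Gc: G nullable, giving Gc | c.
S -> SGc: G nullable, giving SGc | Sc.
G -> Gf: G nullable, giving Gf | f.
G -> X: X nullable, giving X.
G -> cG: G nullable, giving c | cG.
Drop X -> ε.
X -> cfG: G nullable, giving cf | cfG.
Unchanged (no nullable symbols): S -> f; G -> c; X -> f.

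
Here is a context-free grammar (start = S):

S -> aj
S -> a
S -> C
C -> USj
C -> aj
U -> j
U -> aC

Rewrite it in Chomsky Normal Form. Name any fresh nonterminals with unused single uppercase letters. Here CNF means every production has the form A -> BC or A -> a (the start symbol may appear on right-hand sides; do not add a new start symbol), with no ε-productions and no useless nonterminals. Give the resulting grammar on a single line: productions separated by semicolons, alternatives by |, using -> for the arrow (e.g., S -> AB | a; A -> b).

S -> a | BA | UE; A -> j; B -> a; C -> BA | UD; D -> SA; E -> SA; U -> j | BC

No ε-productions.
After unit-elimination: S -> a | aj | USj; C -> aj | USj; U -> j | aC.
TERM: introduce B -> a, A -> j and substitute in every rule of length ≥2.
BIN: C -> USA becomes C -> UD, D -> SA; S -> USA becomes S -> UE, E -> SA.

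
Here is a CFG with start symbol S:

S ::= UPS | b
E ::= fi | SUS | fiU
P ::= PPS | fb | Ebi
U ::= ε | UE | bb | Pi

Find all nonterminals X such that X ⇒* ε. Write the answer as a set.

{U}

Directly nullable (have an ε-rule): {U}.
Not nullable: E, P, S — each has a terminal in every rule's right-hand side or depends on a non-nullable symbol.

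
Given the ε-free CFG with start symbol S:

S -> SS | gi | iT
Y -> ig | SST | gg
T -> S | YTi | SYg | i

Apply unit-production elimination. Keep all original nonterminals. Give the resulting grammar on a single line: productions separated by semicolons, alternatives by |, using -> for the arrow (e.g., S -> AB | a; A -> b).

S -> SS | gi | iT; T -> i | SS | gi | iT | SYg | YTi; Y -> gg | ig | SST

Unit productions: T->S.
Unit pairs (A ⇒* B via units): (T,S).
S: inherits non-unit rules of {S} → SS | gi | iT.
T: inherits non-unit rules of {S, T} → SS | SYg | YTi | gi | i | iT.
Y: inherits non-unit rules of {Y} → SST | gg | ig.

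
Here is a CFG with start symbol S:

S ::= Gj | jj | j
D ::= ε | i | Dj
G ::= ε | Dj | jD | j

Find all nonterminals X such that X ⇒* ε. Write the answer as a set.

{D, G}

Directly nullable (have an ε-rule): {D, G}.
Not nullable: S — each has a terminal in every rule's right-hand side or depends on a non-nullable symbol.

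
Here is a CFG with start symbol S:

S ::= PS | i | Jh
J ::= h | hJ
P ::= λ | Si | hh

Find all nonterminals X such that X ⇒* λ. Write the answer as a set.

Directly nullable (have an ε-rule): {P}.
Not nullable: J, S — each has a terminal in every rule's right-hand side or depends on a non-nullable symbol.

{P}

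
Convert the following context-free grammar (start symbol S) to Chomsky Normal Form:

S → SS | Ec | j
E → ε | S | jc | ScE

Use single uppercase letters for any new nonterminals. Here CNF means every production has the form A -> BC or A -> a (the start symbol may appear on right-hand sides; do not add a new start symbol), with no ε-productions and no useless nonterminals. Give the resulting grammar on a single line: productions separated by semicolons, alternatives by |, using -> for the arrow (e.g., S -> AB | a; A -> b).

Nullable: {E}; after ε-elimination: S -> c | j | Ec | SS; E -> S | Sc | jc | ScE.
After unit-elimination: S -> c | j | Ec | SS; E -> c | j | Ec | SS | Sc | jc | ScE.
TERM: introduce A -> c, B -> j and substitute in every rule of length ≥2.
BIN: E -> SAE becomes E -> SC, C -> AE.

S -> c | j | EA | SS; A -> c; B -> j; C -> AE; E -> c | j | BA | EA | SA | SC | SS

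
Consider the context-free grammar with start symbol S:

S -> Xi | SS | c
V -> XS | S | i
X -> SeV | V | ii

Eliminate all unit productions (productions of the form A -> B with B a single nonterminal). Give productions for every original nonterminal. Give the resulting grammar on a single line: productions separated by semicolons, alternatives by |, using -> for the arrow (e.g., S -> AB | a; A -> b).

Unit productions: V->S, X->V.
Unit pairs (A ⇒* B via units): (V,S), (X,S), (X,V).
S: inherits non-unit rules of {S} → SS | Xi | c.
V: inherits non-unit rules of {S, V} → SS | XS | Xi | c | i.
X: inherits non-unit rules of {S, V, X} → SS | SeV | XS | Xi | c | i | ii.

S -> c | SS | Xi; V -> c | i | SS | XS | Xi; X -> c | i | SS | XS | Xi | ii | SeV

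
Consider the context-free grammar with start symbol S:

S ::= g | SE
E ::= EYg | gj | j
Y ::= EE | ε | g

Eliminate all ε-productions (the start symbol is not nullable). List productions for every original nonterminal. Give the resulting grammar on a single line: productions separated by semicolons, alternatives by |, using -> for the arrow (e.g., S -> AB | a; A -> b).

Nullable set: {Y}.
E -> EYg: Y nullable, giving EYg | Eg.
Drop Y -> ε.
Unchanged (no nullable symbols): S -> SE; S -> g; E -> gj; E -> j; Y -> EE; Y -> g.

S -> g | SE; E -> j | Eg | gj | EYg; Y -> g | EE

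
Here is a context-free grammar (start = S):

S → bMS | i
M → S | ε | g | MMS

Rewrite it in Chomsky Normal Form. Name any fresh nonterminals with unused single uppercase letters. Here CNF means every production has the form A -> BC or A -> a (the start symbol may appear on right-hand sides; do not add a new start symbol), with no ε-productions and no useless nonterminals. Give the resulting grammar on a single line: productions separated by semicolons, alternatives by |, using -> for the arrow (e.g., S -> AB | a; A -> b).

Nullable: {M}; after ε-elimination: S -> i | bS | bMS; M -> S | g | MS | MMS.
After unit-elimination: S -> i | bS | bMS; M -> g | i | MS | bS | MMS | bMS.
TERM: introduce A -> b and substitute in every rule of length ≥2.
BIN: M -> AMS becomes M -> AB, B -> MS; M -> MMS becomes M -> MC, C -> MS; S -> AMS becomes S -> AD, D -> MS.

S -> i | AD | AS; A -> b; B -> MS; C -> MS; D -> MS; M -> g | i | AB | AS | MC | MS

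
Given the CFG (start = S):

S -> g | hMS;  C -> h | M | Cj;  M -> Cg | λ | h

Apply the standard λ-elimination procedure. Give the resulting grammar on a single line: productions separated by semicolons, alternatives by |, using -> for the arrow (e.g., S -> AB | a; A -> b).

S -> g | hS | hMS; C -> M | h | j | Cj; M -> g | h | Cg

Nullable set: {C, M}.
S -> hMS: M nullable, giving hMS | hS.
C -> Cj: C nullable, giving Cj | j.
C -> M: M nullable, giving M.
Drop M -> λ.
M -> Cg: C nullable, giving Cg | g.
Unchanged (no nullable symbols): S -> g; C -> h; M -> h.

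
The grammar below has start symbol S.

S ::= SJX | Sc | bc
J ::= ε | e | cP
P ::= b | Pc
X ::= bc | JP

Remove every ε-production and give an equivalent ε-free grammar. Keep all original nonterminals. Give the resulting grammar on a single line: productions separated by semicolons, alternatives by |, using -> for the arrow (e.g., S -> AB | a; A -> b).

S -> SX | Sc | bc | SJX; J -> e | cP; P -> b | Pc; X -> P | JP | bc

Nullable set: {J}.
S -> SJX: J nullable, giving SJX | SX.
Drop J -> ε.
X -> JP: J nullable, giving JP | P.
Unchanged (no nullable symbols): S -> Sc; S -> bc; J -> cP; J -> e; P -> Pc; P -> b; X -> bc.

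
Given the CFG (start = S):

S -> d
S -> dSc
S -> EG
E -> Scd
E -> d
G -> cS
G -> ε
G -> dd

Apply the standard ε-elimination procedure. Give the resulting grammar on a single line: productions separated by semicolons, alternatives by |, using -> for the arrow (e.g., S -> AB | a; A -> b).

S -> E | d | EG | dSc; E -> d | Scd; G -> cS | dd

Nullable set: {G}.
S -> EG: G nullable, giving E | EG.
Drop G -> ε.
Unchanged (no nullable symbols): S -> d; S -> dSc; E -> Scd; E -> d; G -> cS; G -> dd.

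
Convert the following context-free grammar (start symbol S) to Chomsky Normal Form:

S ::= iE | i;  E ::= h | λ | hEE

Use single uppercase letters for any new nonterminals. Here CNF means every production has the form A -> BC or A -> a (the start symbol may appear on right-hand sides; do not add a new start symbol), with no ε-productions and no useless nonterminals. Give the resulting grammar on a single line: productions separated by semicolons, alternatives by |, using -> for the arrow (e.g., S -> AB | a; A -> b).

Nullable: {E}; after ε-elimination: S -> i | iE; E -> h | hE | hEE.
No unit productions to eliminate.
TERM: introduce A -> h, B -> i and substitute in every rule of length ≥2.
BIN: E -> AEE becomes E -> AC, C -> EE.

S -> i | BE; A -> h; B -> i; C -> EE; E -> h | AC | AE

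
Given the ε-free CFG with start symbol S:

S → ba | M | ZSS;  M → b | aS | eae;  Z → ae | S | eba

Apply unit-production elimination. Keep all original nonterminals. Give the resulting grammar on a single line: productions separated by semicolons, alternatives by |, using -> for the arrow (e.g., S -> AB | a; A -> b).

S -> b | aS | ba | ZSS | eae; M -> b | aS | eae; Z -> b | aS | ae | ba | ZSS | eae | eba

Unit productions: S->M, Z->S.
Unit pairs (A ⇒* B via units): (S,M), (Z,M), (Z,S).
S: inherits non-unit rules of {M, S} → ZSS | aS | b | ba | eae.
M: inherits non-unit rules of {M} → aS | b | eae.
Z: inherits non-unit rules of {M, S, Z} → ZSS | aS | ae | b | ba | eae | eba.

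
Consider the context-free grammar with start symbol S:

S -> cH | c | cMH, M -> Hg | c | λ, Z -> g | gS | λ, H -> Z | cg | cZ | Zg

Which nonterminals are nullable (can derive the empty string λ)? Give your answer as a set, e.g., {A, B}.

Directly nullable (have an ε-rule): {M, Z}.
H is nullable via H -> Z (every symbol on the right is already known nullable).
Not nullable: S — each has a terminal in every rule's right-hand side or depends on a non-nullable symbol.

{H, M, Z}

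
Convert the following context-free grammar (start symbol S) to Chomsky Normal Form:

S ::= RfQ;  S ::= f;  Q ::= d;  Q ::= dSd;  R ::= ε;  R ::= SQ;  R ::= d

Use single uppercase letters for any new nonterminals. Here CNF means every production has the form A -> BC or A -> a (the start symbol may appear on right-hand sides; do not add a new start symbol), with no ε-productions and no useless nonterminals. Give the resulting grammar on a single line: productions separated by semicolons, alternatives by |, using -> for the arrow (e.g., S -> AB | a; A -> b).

Nullable: {R}; after ε-elimination: S -> f | fQ | RfQ; Q -> d | dSd; R -> d | SQ.
No unit productions to eliminate.
TERM: introduce A -> d, B -> f and substitute in every rule of length ≥2.
BIN: Q -> ASA becomes Q -> AC, C -> SA; S -> RBQ becomes S -> RD, D -> BQ.

S -> f | BQ | RD; A -> d; B -> f; C -> SA; D -> BQ; Q -> d | AC; R -> d | SQ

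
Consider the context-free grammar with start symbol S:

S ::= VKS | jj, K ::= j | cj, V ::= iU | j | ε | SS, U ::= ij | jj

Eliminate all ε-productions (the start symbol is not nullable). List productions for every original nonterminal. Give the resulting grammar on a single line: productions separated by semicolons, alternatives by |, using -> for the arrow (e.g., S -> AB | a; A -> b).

S -> KS | jj | VKS; K -> j | cj; U -> ij | jj; V -> j | SS | iU

Nullable set: {V}.
S -> VKS: V nullable, giving KS | VKS.
Drop V -> ε.
Unchanged (no nullable symbols): S -> jj; K -> cj; K -> j; U -> ij; U -> jj; V -> SS; V -> iU; V -> j.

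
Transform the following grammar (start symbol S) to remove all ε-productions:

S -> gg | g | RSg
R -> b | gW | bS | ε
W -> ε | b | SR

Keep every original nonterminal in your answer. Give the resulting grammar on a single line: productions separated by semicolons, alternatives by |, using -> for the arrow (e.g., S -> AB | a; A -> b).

Nullable set: {R, W}.
S -> RSg: R nullable, giving RSg | Sg.
Drop R -> ε.
R -> gW: W nullable, giving g | gW.
Drop W -> ε.
W -> SR: R nullable, giving S | SR.
Unchanged (no nullable symbols): S -> g; S -> gg; R -> b; R -> bS; W -> b.

S -> g | Sg | gg | RSg; R -> b | g | bS | gW; W -> S | b | SR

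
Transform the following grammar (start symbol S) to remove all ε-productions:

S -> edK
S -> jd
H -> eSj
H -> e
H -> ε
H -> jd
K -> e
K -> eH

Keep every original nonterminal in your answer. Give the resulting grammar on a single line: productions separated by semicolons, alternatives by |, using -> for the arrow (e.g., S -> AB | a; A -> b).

S -> jd | edK; H -> e | jd | eSj; K -> e | eH

Nullable set: {H}.
Drop H -> ε.
K -> eH: H nullable, giving e | eH.
Unchanged (no nullable symbols): S -> edK; S -> jd; H -> e; H -> eSj; H -> jd; K -> e.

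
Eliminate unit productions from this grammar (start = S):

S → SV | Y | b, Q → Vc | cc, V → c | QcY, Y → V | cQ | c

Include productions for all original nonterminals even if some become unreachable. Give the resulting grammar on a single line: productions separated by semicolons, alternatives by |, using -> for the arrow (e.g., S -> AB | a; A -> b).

Unit productions: S->Y, Y->V.
Unit pairs (A ⇒* B via units): (S,V), (S,Y), (Y,V).
S: inherits non-unit rules of {S, V, Y} → QcY | SV | b | c | cQ.
Q: inherits non-unit rules of {Q} → Vc | cc.
V: inherits non-unit rules of {V} → QcY | c.
Y: inherits non-unit rules of {V, Y} → QcY | c | cQ.

S -> b | c | SV | cQ | QcY; Q -> Vc | cc; V -> c | QcY; Y -> c | cQ | QcY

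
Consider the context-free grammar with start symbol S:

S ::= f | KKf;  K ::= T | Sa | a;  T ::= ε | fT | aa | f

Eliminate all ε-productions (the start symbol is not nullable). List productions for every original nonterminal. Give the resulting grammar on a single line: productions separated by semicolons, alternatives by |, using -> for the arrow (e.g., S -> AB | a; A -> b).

Nullable set: {K, T}.
S -> KKf: K, K nullable, giving KKf | Kf | f.
K -> T: T nullable, giving T.
Drop T -> ε.
T -> fT: T nullable, giving f | fT.
Unchanged (no nullable symbols): S -> f; K -> Sa; K -> a; T -> aa; T -> f.

S -> f | Kf | KKf; K -> T | a | Sa; T -> f | aa | fT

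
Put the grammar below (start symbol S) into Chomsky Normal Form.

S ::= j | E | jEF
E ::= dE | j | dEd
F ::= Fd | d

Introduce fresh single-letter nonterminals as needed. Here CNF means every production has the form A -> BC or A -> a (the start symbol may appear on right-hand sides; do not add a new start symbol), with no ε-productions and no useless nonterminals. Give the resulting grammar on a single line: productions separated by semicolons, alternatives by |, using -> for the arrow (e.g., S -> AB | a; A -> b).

No ε-productions.
After unit-elimination: S -> j | dE | dEd | jEF; E -> j | dE | dEd; F -> d | Fd.
TERM: introduce A -> d, B -> j and substitute in every rule of length ≥2.
BIN: E -> AEA becomes E -> AC, C -> EA; S -> AEA becomes S -> AD, D -> EA; S -> BEF becomes S -> BG, G -> EF.

S -> j | AD | AE | BG; A -> d; B -> j; C -> EA; D -> EA; E -> j | AC | AE; F -> d | FA; G -> EF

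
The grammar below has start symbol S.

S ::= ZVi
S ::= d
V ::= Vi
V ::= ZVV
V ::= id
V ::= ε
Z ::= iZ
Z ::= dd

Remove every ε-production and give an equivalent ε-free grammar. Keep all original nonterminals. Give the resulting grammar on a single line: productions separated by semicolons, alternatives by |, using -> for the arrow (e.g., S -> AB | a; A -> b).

Nullable set: {V}.
S -> ZVi: V nullable, giving ZVi | Zi.
Drop V -> ε.
V -> Vi: V nullable, giving Vi | i.
V -> ZVV: V, V nullable, giving Z | ZV | ZVV.
Unchanged (no nullable symbols): S -> d; V -> id; Z -> dd; Z -> iZ.

S -> d | Zi | ZVi; V -> Z | i | Vi | ZV | id | ZVV; Z -> dd | iZ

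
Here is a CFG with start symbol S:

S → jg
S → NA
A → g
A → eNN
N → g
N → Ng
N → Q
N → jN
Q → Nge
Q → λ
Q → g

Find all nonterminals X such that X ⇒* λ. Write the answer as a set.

{N, Q}

Directly nullable (have an ε-rule): {Q}.
N is nullable via N -> Q (every symbol on the right is already known nullable).
Not nullable: A, S — each has a terminal in every rule's right-hand side or depends on a non-nullable symbol.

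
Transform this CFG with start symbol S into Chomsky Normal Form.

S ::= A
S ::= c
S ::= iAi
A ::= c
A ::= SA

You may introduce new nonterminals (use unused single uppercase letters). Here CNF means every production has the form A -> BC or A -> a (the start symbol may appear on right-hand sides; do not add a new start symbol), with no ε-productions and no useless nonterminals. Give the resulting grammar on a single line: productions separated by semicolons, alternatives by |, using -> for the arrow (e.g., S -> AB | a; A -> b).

S -> c | BC | SA; A -> c | SA; B -> i; C -> AB

No ε-productions.
After unit-elimination: S -> c | SA | iAi; A -> c | SA.
TERM: introduce B -> i and substitute in every rule of length ≥2.
BIN: S -> BAB becomes S -> BC, C -> AB.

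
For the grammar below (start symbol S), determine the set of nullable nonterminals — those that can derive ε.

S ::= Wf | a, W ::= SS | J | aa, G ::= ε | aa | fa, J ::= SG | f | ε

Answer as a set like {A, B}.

Directly nullable (have an ε-rule): {G, J}.
W is nullable via W -> J (every symbol on the right is already known nullable).
Not nullable: S — each has a terminal in every rule's right-hand side or depends on a non-nullable symbol.

{G, J, W}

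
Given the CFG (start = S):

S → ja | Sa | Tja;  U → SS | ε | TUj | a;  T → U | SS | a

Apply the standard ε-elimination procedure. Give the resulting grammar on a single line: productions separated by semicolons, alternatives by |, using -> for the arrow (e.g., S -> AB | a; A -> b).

Nullable set: {T, U}.
S -> Tja: T nullable, giving Tja | ja.
T -> U: U nullable, giving U.
Drop U -> ε.
U -> TUj: T, U nullable, giving TUj | Tj | Uj | j.
Unchanged (no nullable symbols): S -> Sa; S -> ja; T -> SS; T -> a; U -> SS; U -> a.

S -> Sa | ja | Tja; T -> U | a | SS; U -> a | j | SS | Tj | Uj | TUj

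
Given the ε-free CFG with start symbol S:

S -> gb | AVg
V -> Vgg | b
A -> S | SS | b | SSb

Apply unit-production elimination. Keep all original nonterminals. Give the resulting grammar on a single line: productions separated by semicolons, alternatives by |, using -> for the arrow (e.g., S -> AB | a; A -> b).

Unit productions: A->S.
Unit pairs (A ⇒* B via units): (A,S).
S: inherits non-unit rules of {S} → AVg | gb.
A: inherits non-unit rules of {A, S} → AVg | SS | SSb | b | gb.
V: inherits non-unit rules of {V} → Vgg | b.

S -> gb | AVg; A -> b | SS | gb | AVg | SSb; V -> b | Vgg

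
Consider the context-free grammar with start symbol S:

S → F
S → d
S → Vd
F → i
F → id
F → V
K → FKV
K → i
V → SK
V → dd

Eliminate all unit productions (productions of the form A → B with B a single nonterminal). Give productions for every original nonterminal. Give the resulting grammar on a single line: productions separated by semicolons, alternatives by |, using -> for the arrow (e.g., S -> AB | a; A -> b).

S -> d | i | SK | Vd | dd | id; F -> i | SK | dd | id; K -> i | FKV; V -> SK | dd

Unit productions: F->V, S->F.
Unit pairs (A ⇒* B via units): (F,V), (S,F), (S,V).
S: inherits non-unit rules of {F, S, V} → SK | Vd | d | dd | i | id.
F: inherits non-unit rules of {F, V} → SK | dd | i | id.
K: inherits non-unit rules of {K} → FKV | i.
V: inherits non-unit rules of {V} → SK | dd.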